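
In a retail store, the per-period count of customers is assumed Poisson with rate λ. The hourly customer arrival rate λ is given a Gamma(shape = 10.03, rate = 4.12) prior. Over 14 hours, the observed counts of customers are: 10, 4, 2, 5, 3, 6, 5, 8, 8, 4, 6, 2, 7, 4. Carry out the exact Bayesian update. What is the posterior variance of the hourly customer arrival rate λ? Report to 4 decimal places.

With a Gamma(shape α, rate β) prior, the Poisson likelihood is conjugate: the posterior is Gamma(α + ΣXᵢ, β + n).
Sum of counts S = 74 over n = 14 hours.
Posterior: Gamma(α+S, β+n) = Gamma(10.03+74, 4.12+14) = Gamma(84.03, 18.12).
Var = α/β² = 84.03/18.12² = 0.2559.

0.2559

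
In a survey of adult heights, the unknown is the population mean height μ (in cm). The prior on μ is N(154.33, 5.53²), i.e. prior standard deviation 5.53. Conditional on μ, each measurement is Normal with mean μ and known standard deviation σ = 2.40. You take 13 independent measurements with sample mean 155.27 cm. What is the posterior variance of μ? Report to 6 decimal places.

0.436749

For Normal data with known variance σ², a Normal(μ₀, σ₀²) prior on μ is conjugate. Posterior precision = 1/σ₀² + n/σ²; posterior mean is the precision-weighted average of μ₀ and x̄.
σ₀² = 5.53² = 30.5809, σ² = 2.40² = 5.76; σ² + n·σ₀² = 5.76 + 13·30.5809 = 403.3117.
Posterior precision = 1/σ₀² + n/σ² = 1/30.5809 + 13/5.76 = (σ² + n·σ₀²)/(σ₀²σ²) = 403.3117/(30.5809·5.76); posterior variance σₙ² = σ₀²σ²/(σ² + n·σ₀²) = 30.5809·5.76/403.3117 = 0.436749.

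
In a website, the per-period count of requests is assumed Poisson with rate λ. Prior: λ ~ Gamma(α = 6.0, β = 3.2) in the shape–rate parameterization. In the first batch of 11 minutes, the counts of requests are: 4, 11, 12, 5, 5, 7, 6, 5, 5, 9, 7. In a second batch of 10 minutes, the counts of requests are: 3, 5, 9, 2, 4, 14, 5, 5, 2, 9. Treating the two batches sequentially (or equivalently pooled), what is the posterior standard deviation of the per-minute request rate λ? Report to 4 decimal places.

With a Gamma(shape α, rate β) prior, the Poisson likelihood is conjugate: the posterior is Gamma(α + ΣXᵢ, β + n).
Batch 1: sum of counts S = 76 over n = 11 minutes.
After batch 1: Gamma(α+S, β+n) = Gamma(6.0+76, 3.2+11) = Gamma(82.0, 14.2).
Batch 2: sum of counts S = 58 over n = 10 minutes.
After batch 2: Gamma(α+S, β+n) = Gamma(82.0+58, 14.2+10) = Gamma(140.0, 24.2).
SD = √α/β = √140.0/24.2 = 0.4889.

0.4889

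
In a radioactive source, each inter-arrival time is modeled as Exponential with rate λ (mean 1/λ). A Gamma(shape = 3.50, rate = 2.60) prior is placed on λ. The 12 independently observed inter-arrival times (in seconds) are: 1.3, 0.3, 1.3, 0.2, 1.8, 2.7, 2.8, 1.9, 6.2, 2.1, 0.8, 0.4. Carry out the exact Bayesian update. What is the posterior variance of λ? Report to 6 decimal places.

With a Gamma(shape α, rate β) prior on the exponential rate λ, the posterior after n observations with total T = Σxᵢ is Gamma(α+n, β+T).
Sum of observations T = 21.8 seconds; n = 12.
Posterior: Gamma(3.50+12, 2.60+21.8) = Gamma(15.50, 24.40).
Var = α/β² = 0.026035.

0.026035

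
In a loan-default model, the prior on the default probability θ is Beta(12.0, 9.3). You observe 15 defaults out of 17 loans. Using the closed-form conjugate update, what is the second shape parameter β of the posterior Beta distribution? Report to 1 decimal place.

11.3

The Beta prior is conjugate to a Binomial/Bernoulli likelihood; the update adds successes to α and failures to β.
Posterior: Beta(α+k, β+n−k) = Beta(12.0+15, 9.3+2) = Beta(27.0, 11.3).
Posterior β = 11.3.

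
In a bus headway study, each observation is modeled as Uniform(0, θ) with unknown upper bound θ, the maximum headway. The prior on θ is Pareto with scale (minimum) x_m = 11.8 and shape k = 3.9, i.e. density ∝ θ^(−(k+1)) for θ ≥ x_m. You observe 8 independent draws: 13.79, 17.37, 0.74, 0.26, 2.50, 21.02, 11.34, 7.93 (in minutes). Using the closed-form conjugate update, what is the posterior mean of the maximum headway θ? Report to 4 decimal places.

22.9484

A Pareto(scale x_m, shape k) prior on the upper bound θ of Uniform(0, θ) is conjugate: posterior is Pareto(max(x_m, max xᵢ), k + n).
Sample maximum = 21.02; prior scale x_m = 11.8 → posterior scale = max = 21.02.
Posterior shape = 3.9 + 8 = 11.9.
E[θ|data] = k·x_m/(k−1) = 11.9·21.02/10.9 = 22.9484.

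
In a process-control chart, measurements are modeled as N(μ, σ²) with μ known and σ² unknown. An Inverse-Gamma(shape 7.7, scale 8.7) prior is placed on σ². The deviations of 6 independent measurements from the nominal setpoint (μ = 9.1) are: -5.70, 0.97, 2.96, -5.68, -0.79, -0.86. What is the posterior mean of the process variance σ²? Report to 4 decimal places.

With known mean μ and an Inverse-Gamma(α, β) prior on σ², the Normal likelihood is conjugate: posterior is Inv-Gamma(α + n/2, β + Σ(xᵢ−μ)²/2).
Σ(xᵢ−μ)² = (-5.70)² + (0.97)² + (2.96)² + (-5.68)² + (-0.79)² + (-0.86)² = 75.8186.
Posterior: Inv-Gamma(7.7 + 6/2, 8.7 + 75.8186/2) = Inv-Gamma(10.70, 46.60930).
E[σ²|data] = β/(α−1) = 46.60930/9.70 = 4.8051.

4.8051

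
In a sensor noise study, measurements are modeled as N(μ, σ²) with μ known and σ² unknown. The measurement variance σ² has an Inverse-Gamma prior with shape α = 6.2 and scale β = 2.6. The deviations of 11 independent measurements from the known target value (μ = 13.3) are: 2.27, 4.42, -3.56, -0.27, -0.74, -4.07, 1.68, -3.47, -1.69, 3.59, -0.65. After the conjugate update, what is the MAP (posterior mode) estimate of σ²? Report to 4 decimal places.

With known mean μ and an Inverse-Gamma(α, β) prior on σ², the Normal likelihood is conjugate: posterior is Inv-Gamma(α + n/2, β + Σ(xᵢ−μ)²/2).
Σ(xᵢ−μ)² = (2.27)² + (4.42)² + (-3.56)² + (-0.27)² + (-0.74)² + (-4.07)² + (1.68)² + (-3.47)² + (-1.69)² + (3.59)² + (-0.65)² = 85.5783.
Posterior: Inv-Gamma(6.2 + 11/2, 2.6 + 85.5783/2) = Inv-Gamma(11.70, 45.38915).
Mode = β/(α+1) = 45.38915/12.70 = 3.5739.

3.5739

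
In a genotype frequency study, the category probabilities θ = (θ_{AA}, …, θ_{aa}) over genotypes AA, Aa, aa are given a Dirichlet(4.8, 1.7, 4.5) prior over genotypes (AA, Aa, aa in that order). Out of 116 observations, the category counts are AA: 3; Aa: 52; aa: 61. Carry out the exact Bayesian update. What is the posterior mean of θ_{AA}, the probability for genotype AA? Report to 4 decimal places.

0.0614

The Dirichlet prior is conjugate to the Multinomial likelihood: each posterior αⱼ = prior αⱼ + observed count nⱼ.
Posterior concentration: (7.8, 53.7, 65.5), total = 127.0.
E[θ_{AA}|data] = α_{AA}/Σα = 7.8/127.0 = 0.0614.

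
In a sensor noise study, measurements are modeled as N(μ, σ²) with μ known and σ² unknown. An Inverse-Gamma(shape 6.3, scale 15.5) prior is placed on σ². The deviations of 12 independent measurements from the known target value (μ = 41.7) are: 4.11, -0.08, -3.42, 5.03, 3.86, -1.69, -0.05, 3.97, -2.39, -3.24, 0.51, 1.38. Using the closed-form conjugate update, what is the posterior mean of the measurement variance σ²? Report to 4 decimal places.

With known mean μ and an Inverse-Gamma(α, β) prior on σ², the Normal likelihood is conjugate: posterior is Inv-Gamma(α + n/2, β + Σ(xᵢ−μ)²/2).
Σ(xᵢ−μ)² = (4.11)² + (-0.08)² + (-3.42)² + (5.03)² + (3.86)² + (-1.69)² + (-0.05)² + (3.97)² + (-2.39)² + (-3.24)² + (0.51)² + (1.38)² = 105.7891.
Posterior: Inv-Gamma(6.3 + 12/2, 15.5 + 105.7891/2) = Inv-Gamma(12.30, 68.39455).
E[σ²|data] = β/(α−1) = 68.39455/11.30 = 6.0526.

6.0526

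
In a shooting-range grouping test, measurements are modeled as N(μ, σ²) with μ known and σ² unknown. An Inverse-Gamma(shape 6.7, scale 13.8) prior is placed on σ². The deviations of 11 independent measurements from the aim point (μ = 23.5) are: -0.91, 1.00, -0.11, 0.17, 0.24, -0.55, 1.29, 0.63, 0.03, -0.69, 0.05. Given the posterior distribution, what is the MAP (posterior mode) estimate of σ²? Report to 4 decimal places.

1.2261

With known mean μ and an Inverse-Gamma(α, β) prior on σ², the Normal likelihood is conjugate: posterior is Inv-Gamma(α + n/2, β + Σ(xᵢ−μ)²/2).
Σ(xᵢ−μ)² = (-0.91)² + (1.00)² + (-0.11)² + (0.17)² + (0.24)² + (-0.55)² + (1.29)² + (0.63)² + (0.03)² + (-0.69)² + (0.05)² = 4.7697.
Posterior: Inv-Gamma(6.7 + 11/2, 13.8 + 4.7697/2) = Inv-Gamma(12.20, 16.18485).
Mode = β/(α+1) = 16.18485/13.20 = 1.2261.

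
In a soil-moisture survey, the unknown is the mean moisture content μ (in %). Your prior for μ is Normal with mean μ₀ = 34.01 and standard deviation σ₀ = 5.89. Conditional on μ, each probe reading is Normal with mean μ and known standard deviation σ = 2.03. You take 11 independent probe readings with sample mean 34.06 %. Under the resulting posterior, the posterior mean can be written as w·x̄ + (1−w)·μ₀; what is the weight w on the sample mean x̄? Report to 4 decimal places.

For Normal data with known variance σ², a Normal(μ₀, σ₀²) prior on μ is conjugate. Posterior precision = 1/σ₀² + n/σ²; posterior mean is the precision-weighted average of μ₀ and x̄.
σ₀² = 5.89² = 34.6921, σ² = 2.03² = 4.1209. Prior precision 1/σ₀² = 1/34.6921; data precision n/σ² = 11/4.1209.
w = (n/σ²)/(1/σ₀² + n/σ²) = n·σ₀²/(σ² + n·σ₀²) = 11·34.6921/(4.1209 + 11·34.6921) = 381.6131/385.734 = 0.9893.

0.9893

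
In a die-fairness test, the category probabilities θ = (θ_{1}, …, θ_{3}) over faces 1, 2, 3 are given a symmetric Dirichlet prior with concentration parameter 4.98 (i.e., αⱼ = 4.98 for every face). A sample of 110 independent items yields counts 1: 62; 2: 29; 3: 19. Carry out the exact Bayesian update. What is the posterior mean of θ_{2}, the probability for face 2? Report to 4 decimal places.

0.2720

The Dirichlet prior is conjugate to the Multinomial likelihood: each posterior αⱼ = prior αⱼ + observed count nⱼ.
Posterior concentration: (66.98, 33.98, 23.98), total = 124.94.
E[θ_{2}|data] = α_{2}/Σα = 33.98/124.94 = 0.2720.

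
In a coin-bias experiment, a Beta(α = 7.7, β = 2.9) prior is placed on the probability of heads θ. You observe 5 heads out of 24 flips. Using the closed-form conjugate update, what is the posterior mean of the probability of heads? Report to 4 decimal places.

0.3671

The Beta prior is conjugate to a Binomial/Bernoulli likelihood; the update adds successes to α and failures to β.
Posterior: Beta(α+k, β+n−k) = Beta(7.7+5, 2.9+19) = Beta(12.7, 21.9).
Posterior mean = α/(α+β) = 12.7/34.6 = 0.3671.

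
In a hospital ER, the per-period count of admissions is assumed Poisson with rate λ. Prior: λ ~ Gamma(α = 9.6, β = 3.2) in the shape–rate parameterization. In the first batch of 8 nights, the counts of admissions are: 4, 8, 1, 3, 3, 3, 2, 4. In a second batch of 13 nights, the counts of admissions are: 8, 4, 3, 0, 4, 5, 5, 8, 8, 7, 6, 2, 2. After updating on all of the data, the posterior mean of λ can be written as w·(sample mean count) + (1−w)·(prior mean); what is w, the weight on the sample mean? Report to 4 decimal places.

0.8678

With a Gamma(shape α, rate β) prior, the Poisson likelihood is conjugate: the posterior is Gamma(α + ΣXᵢ, β + n).
Total number of nights: n = 8 + 13 = 21.
Posterior mean = (α₀+S)/(β₀+n) = [n/(β₀+n)]·(S/n) + [β₀/(β₀+n)]·(α₀/β₀), so only n and β₀ enter the weight.
Weight on data w = n/(β₀+n) = 21/(3.2+21) = 21/24.2 = 0.8678.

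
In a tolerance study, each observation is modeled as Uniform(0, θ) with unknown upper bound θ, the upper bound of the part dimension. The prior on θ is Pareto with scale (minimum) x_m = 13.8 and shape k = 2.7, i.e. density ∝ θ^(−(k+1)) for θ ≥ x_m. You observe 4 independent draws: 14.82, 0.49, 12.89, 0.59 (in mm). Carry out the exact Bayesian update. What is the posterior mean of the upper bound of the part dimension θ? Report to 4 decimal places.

A Pareto(scale x_m, shape k) prior on the upper bound θ of Uniform(0, θ) is conjugate: posterior is Pareto(max(x_m, max xᵢ), k + n).
Sample maximum = 14.82; prior scale x_m = 13.8 → posterior scale = max = 14.82.
Posterior shape = 2.7 + 4 = 6.7.
E[θ|data] = k·x_m/(k−1) = 6.7·14.82/5.7 = 17.4200.

17.4200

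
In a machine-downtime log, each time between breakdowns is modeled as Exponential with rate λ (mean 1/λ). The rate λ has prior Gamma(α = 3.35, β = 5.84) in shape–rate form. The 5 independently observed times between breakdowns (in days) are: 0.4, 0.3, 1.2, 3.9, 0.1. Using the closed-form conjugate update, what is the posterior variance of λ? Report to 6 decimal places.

With a Gamma(shape α, rate β) prior on the exponential rate λ, the posterior after n observations with total T = Σxᵢ is Gamma(α+n, β+T).
Sum of observations T = 5.9 days; n = 5.
Posterior: Gamma(3.35+5, 5.84+5.9) = Gamma(8.35, 11.74).
Var = α/β² = 0.060583.

0.060583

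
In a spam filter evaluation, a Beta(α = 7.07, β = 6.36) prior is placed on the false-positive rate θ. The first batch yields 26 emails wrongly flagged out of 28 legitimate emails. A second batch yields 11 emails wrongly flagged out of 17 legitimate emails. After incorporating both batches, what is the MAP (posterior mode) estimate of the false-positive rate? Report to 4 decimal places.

The Beta prior is conjugate to a Binomial/Bernoulli likelihood; the update adds successes to α and failures to β.
After batch 1: Beta(7.07+26, 6.36+2) = Beta(33.07, 8.36).
After batch 2: Beta(33.07+11, 8.36+6) = Beta(44.07, 14.36).
Mode of Beta(a,b) for a,b>1 is (a−1)/(a+b−2) = 43.07/56.43 = 0.7632.

0.7632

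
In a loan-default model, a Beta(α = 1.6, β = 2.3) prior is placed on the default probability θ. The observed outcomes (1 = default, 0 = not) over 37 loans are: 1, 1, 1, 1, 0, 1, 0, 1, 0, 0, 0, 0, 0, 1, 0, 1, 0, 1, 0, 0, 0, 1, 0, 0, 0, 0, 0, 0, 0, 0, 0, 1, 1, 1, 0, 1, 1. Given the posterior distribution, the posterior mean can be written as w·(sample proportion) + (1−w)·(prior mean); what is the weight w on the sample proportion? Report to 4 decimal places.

0.9046

The Beta prior is conjugate to a Binomial/Bernoulli likelihood; the update adds successes to α and failures to β.
Posterior mean = (α₀+k)/(α₀+β₀+n) = [n/(α₀+β₀+n)]·(k/n) + [(α₀+β₀)/(α₀+β₀+n)]·α₀/(α₀+β₀), so only n and the prior enter the weight.
The weight on the data is w = n/(α₀+β₀+n) = 37/(1.6+2.3+37) = 37/40.9 = 0.9046.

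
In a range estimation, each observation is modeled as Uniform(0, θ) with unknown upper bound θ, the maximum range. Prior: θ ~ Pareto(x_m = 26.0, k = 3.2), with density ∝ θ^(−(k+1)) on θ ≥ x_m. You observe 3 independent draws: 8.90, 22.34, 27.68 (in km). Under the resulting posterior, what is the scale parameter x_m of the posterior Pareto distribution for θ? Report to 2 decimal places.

27.68

A Pareto(scale x_m, shape k) prior on the upper bound θ of Uniform(0, θ) is conjugate: posterior is Pareto(max(x_m, max xᵢ), k + n).
Sample maximum = 27.68; prior scale x_m = 26.0 → posterior scale = max = 27.68.
Posterior shape = 3.2 + 3 = 6.2.
Posterior scale x_m = 27.68.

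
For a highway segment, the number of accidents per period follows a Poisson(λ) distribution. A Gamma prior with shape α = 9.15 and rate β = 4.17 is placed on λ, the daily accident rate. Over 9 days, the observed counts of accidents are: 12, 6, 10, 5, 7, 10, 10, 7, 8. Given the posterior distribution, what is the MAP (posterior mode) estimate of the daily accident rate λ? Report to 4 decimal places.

With a Gamma(shape α, rate β) prior, the Poisson likelihood is conjugate: the posterior is Gamma(α + ΣXᵢ, β + n).
Sum of counts S = 75 over n = 9 days.
Posterior: Gamma(α+S, β+n) = Gamma(9.15+75, 4.17+9) = Gamma(84.15, 13.17).
Mode of Gamma(α,β) for α≥1 is (α−1)/β = 83.15/13.17 = 6.3136.

6.3136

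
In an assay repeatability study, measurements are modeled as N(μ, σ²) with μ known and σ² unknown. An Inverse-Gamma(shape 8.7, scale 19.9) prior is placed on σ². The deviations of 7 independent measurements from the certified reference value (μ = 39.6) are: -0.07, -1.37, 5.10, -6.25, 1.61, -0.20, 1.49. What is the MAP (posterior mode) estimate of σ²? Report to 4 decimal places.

4.2275

With known mean μ and an Inverse-Gamma(α, β) prior on σ², the Normal likelihood is conjugate: posterior is Inv-Gamma(α + n/2, β + Σ(xᵢ−μ)²/2).
Σ(xᵢ−μ)² = (-0.07)² + (-1.37)² + (5.10)² + (-6.25)² + (1.61)² + (-0.20)² + (1.49)² = 71.8065.
Posterior: Inv-Gamma(8.7 + 7/2, 19.9 + 71.8065/2) = Inv-Gamma(12.20, 55.80325).
Mode = β/(α+1) = 55.80325/13.20 = 4.2275.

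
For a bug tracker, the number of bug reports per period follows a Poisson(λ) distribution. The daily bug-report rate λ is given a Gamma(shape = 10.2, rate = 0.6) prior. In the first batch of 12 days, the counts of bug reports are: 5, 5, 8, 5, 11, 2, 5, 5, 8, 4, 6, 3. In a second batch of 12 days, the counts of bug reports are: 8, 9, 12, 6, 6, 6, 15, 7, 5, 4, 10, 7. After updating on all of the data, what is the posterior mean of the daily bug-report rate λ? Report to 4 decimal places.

7.0000

With a Gamma(shape α, rate β) prior, the Poisson likelihood is conjugate: the posterior is Gamma(α + ΣXᵢ, β + n).
Batch 1: sum of counts S = 67 over n = 12 days.
After batch 1: Gamma(α+S, β+n) = Gamma(10.2+67, 0.6+12) = Gamma(77.2, 12.6).
Batch 2: sum of counts S = 95 over n = 12 days.
After batch 2: Gamma(α+S, β+n) = Gamma(77.2+95, 12.6+12) = Gamma(172.2, 24.6).
Posterior mean = α/β = 172.2/24.6 = 7.0000.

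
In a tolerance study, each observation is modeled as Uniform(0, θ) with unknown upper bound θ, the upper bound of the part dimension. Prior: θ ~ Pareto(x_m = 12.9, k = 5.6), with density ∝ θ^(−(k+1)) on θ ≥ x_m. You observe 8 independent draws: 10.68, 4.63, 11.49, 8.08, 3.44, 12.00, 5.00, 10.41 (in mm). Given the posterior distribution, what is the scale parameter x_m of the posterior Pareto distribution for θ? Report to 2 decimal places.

12.90

A Pareto(scale x_m, shape k) prior on the upper bound θ of Uniform(0, θ) is conjugate: posterior is Pareto(max(x_m, max xᵢ), k + n).
Sample maximum = 12.00; prior scale x_m = 12.9 → posterior scale = max = 12.90.
Posterior shape = 5.6 + 8 = 13.6.
Posterior scale x_m = 12.90.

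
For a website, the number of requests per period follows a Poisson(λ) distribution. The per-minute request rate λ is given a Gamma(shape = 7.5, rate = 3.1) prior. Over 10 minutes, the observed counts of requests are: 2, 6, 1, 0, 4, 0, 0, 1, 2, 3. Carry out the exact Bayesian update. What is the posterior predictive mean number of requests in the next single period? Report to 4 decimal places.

With a Gamma(shape α, rate β) prior, the Poisson likelihood is conjugate: the posterior is Gamma(α + ΣXᵢ, β + n).
Sum of counts S = 19 over n = 10 minutes.
Posterior: Gamma(α+S, β+n) = Gamma(7.5+19, 3.1+10) = Gamma(26.5, 13.1).
The predictive distribution for one future period is NegBinom with mean α/β = 2.0229.

2.0229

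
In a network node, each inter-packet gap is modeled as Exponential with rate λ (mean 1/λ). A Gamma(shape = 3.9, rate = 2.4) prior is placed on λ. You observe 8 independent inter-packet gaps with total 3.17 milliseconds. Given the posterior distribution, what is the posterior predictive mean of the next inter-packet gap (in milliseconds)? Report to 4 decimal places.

0.5110

With a Gamma(shape α, rate β) prior on the exponential rate λ, the posterior after n observations with total T = Σxᵢ is Gamma(α+n, β+T).
Posterior: Gamma(3.9+8, 2.4+3.17) = Gamma(11.9, 5.57).
The predictive distribution for the next observation is Lomax; its mean is β/(α−1) = 5.57/10.9 = 0.5110.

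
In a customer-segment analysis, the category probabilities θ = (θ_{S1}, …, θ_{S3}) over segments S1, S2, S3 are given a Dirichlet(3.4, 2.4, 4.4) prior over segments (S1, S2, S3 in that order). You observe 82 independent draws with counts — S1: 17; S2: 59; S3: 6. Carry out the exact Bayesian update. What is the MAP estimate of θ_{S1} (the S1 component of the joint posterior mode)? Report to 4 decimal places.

0.2175

The Dirichlet prior is conjugate to the Multinomial likelihood: each posterior αⱼ = prior αⱼ + observed count nⱼ.
Posterior concentration: (20.4, 61.4, 10.4), total = 92.2.
Joint mode component: (α_{S1}−1)/(Σα−K) = 19.4/89.2 = 0.2175.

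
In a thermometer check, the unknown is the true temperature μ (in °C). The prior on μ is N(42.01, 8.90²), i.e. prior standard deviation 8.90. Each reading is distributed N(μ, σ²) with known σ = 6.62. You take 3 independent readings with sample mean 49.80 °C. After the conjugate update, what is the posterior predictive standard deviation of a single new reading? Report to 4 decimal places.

For Normal data with known variance σ², a Normal(μ₀, σ₀²) prior on μ is conjugate. Posterior precision = 1/σ₀² + n/σ²; posterior mean is the precision-weighted average of μ₀ and x̄.
σ₀² = 8.90² = 79.21, σ² = 6.62² = 43.8244; σ² + n·σ₀² = 43.8244 + 3·79.21 = 281.4544.
Posterior precision = 1/σ₀² + n/σ² = 1/79.21 + 3/43.8244 = (σ² + n·σ₀²)/(σ₀²σ²) = 281.4544/(79.21·43.8244); posterior variance σₙ² = σ₀²σ²/(σ² + n·σ₀²) = 79.21·43.8244/281.4544 = 12.333546.
Predictive variance for one new observation = σₙ² + σ² = 79.21·43.8244/281.4544 + 43.8244 = σ²·(σ₀² + 281.4544)/281.4544 = 43.8244·360.6644/281.4544 = 56.157946; SD = √(43.8244·360.6644/281.4544) = 7.4939.

7.4939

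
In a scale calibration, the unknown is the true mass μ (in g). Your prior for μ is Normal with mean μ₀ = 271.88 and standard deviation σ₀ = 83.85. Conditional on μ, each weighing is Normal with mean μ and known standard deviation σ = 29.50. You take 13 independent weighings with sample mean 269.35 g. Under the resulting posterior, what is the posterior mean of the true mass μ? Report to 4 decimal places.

For Normal data with known variance σ², a Normal(μ₀, σ₀²) prior on μ is conjugate. Posterior precision = 1/σ₀² + n/σ²; posterior mean is the precision-weighted average of μ₀ and x̄.
n·x̄ = 13·269.35 = 3501.55.
σ₀² = 83.85² = 7030.8225, σ² = 29.50² = 870.25; σ² + n·σ₀² = 870.25 + 13·7030.8225 = 92270.9425.
Posterior mean = (μ₀/σ₀² + n·x̄/σ²)/(1/σ₀² + n/σ²) = (σ²·μ₀ + σ₀²·n·x̄)/(σ² + n·σ₀²) = (870.25·271.88 + 7030.8225·3501.55)/92270.9425 = 24855380.094875/92270.9425 = 269.3739.

269.3739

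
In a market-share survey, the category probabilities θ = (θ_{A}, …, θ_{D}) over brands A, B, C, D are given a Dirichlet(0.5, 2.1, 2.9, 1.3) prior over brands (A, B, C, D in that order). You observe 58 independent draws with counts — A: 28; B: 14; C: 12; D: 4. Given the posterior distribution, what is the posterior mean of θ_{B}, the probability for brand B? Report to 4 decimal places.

The Dirichlet prior is conjugate to the Multinomial likelihood: each posterior αⱼ = prior αⱼ + observed count nⱼ.
Posterior concentration: (28.5, 16.1, 14.9, 5.3), total = 64.8.
E[θ_{B}|data] = α_{B}/Σα = 16.1/64.8 = 0.2485.

0.2485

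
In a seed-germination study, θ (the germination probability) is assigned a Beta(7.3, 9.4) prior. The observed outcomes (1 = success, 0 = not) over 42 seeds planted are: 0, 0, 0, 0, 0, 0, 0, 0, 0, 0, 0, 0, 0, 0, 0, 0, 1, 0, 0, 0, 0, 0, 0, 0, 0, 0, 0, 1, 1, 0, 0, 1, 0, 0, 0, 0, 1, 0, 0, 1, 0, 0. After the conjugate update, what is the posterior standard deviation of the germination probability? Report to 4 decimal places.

0.0542

The Beta prior is conjugate to a Binomial/Bernoulli likelihood; the update adds successes to α and failures to β.
Posterior: Beta(α+k, β+n−k) = Beta(7.3+6, 9.4+36) = Beta(13.3, 45.4).
Var = αβ/((α+β)²(α+β+1)) = 13.3·45.4/(58.7²·59.7) = 0.00293533; SD = √0.00293533 = 0.0542.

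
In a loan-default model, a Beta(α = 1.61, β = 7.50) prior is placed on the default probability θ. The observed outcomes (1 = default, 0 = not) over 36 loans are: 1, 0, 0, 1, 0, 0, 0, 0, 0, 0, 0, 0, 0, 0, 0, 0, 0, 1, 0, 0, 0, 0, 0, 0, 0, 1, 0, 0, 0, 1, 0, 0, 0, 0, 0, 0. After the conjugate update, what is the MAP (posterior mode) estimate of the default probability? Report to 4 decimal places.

The Beta prior is conjugate to a Binomial/Bernoulli likelihood; the update adds successes to α and failures to β.
Posterior: Beta(α+k, β+n−k) = Beta(1.61+5, 7.50+31) = Beta(6.61, 38.50).
Mode of Beta(a,b) for a,b>1 is (a−1)/(a+b−2) = 5.61/43.11 = 0.1301.

0.1301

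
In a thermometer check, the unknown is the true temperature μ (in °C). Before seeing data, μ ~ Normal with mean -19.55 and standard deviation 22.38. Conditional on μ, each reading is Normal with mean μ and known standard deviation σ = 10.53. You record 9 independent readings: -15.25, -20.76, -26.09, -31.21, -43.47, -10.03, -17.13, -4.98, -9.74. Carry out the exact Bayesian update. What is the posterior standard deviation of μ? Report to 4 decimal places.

3.4676

For Normal data with known variance σ², a Normal(μ₀, σ₀²) prior on μ is conjugate. Posterior precision = 1/σ₀² + n/σ²; posterior mean is the precision-weighted average of μ₀ and x̄.
σ₀² = 22.38² = 500.8644, σ² = 10.53² = 110.8809; σ² + n·σ₀² = 110.8809 + 9·500.8644 = 4618.6605.
Posterior precision = 1/σ₀² + n/σ² = 1/500.8644 + 9/110.8809 = (σ² + n·σ₀²)/(σ₀²σ²) = 4618.6605/(500.8644·110.8809); posterior variance σₙ² = σ₀²σ²/(σ² + n·σ₀²) = 500.8644·110.8809/4618.6605 = 12.024329.
Posterior SD = √σₙ² = √(500.8644·110.8809/4618.6605) = 3.4676.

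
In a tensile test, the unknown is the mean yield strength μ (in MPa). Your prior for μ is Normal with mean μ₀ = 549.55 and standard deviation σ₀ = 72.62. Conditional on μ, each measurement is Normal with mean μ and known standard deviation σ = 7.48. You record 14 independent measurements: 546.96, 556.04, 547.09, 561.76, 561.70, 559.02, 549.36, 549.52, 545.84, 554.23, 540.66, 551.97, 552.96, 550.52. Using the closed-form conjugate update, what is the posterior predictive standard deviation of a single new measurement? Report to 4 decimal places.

For Normal data with known variance σ², a Normal(μ₀, σ₀²) prior on μ is conjugate. Posterior precision = 1/σ₀² + n/σ²; posterior mean is the precision-weighted average of μ₀ and x̄.
σ₀² = 72.62² = 5273.6644, σ² = 7.48² = 55.9504; σ² + n·σ₀² = 55.9504 + 14·5273.6644 = 73887.252.
Posterior precision = 1/σ₀² + n/σ² = 1/5273.6644 + 14/55.9504 = (σ² + n·σ₀²)/(σ₀²σ²) = 73887.252/(5273.6644·55.9504); posterior variance σₙ² = σ₀²σ²/(σ² + n·σ₀²) = 5273.6644·55.9504/73887.252 = 3.993431.
Predictive variance for one new observation = σₙ² + σ² = 5273.6644·55.9504/73887.252 + 55.9504 = σ²·(σ₀² + 73887.252)/73887.252 = 55.9504·79160.9164/73887.252 = 59.943831; SD = √(55.9504·79160.9164/73887.252) = 7.7423.

7.7423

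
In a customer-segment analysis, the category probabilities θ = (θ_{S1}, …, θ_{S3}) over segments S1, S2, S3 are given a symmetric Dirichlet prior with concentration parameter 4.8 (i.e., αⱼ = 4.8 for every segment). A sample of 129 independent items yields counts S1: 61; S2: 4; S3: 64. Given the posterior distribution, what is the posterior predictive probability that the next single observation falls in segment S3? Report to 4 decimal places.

The Dirichlet prior is conjugate to the Multinomial likelihood: each posterior αⱼ = prior αⱼ + observed count nⱼ.
Posterior concentration: (65.8, 8.8, 68.8), total = 143.4.
P(next = S3 | data) = α_{S3}/Σα = 0.4798.

0.4798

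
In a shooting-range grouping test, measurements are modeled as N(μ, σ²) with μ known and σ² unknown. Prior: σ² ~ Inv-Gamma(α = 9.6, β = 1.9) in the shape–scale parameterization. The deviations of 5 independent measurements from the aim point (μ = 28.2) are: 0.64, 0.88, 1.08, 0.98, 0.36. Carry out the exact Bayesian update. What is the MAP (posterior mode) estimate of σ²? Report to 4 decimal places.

With known mean μ and an Inverse-Gamma(α, β) prior on σ², the Normal likelihood is conjugate: posterior is Inv-Gamma(α + n/2, β + Σ(xᵢ−μ)²/2).
Σ(xᵢ−μ)² = (0.64)² + (0.88)² + (1.08)² + (0.98)² + (0.36)² = 3.4404.
Posterior: Inv-Gamma(9.6 + 5/2, 1.9 + 3.4404/2) = Inv-Gamma(12.10, 3.62020).
Mode = β/(α+1) = 3.62020/13.10 = 0.2764.

0.2764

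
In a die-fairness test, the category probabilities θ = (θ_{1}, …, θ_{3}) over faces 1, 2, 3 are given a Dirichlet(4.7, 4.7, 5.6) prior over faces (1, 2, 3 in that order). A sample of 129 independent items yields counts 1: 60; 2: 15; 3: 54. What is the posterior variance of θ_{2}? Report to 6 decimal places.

0.000814

The Dirichlet prior is conjugate to the Multinomial likelihood: each posterior αⱼ = prior αⱼ + observed count nⱼ.
Posterior concentration: (64.7, 19.7, 59.6), total = 144.0.
Var[θ_j] = α_j(Σα−α_j)/((Σα)²(Σα+1)) = 19.7·124.3/(144.0²·145.0) = 0.000814.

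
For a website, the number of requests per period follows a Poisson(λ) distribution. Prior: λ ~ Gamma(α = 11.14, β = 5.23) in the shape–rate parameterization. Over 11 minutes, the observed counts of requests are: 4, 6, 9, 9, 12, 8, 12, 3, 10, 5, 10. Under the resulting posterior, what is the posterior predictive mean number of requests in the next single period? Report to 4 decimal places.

6.1084

With a Gamma(shape α, rate β) prior, the Poisson likelihood is conjugate: the posterior is Gamma(α + ΣXᵢ, β + n).
Sum of counts S = 88 over n = 11 minutes.
Posterior: Gamma(α+S, β+n) = Gamma(11.14+88, 5.23+11) = Gamma(99.14, 16.23).
The predictive distribution for one future period is NegBinom with mean α/β = 6.1084.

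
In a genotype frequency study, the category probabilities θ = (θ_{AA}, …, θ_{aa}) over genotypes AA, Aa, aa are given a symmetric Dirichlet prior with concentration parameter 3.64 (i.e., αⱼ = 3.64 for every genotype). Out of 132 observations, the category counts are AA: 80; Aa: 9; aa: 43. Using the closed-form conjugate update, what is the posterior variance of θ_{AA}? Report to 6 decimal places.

The Dirichlet prior is conjugate to the Multinomial likelihood: each posterior αⱼ = prior αⱼ + observed count nⱼ.
Posterior concentration: (83.64, 12.64, 46.64), total = 142.92.
Var[θ_j] = α_j(Σα−α_j)/((Σα)²(Σα+1)) = 83.64·59.28/(142.92²·143.92) = 0.001687.

0.001687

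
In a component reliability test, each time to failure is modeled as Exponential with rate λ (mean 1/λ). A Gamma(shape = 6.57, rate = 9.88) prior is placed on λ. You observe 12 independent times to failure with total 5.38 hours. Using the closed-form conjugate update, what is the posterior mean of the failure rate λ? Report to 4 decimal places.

With a Gamma(shape α, rate β) prior on the exponential rate λ, the posterior after n observations with total T = Σxᵢ is Gamma(α+n, β+T).
Posterior: Gamma(6.57+12, 9.88+5.38) = Gamma(18.57, 15.26).
Posterior mean of λ = α/β = 18.57/15.26 = 1.2169.

1.2169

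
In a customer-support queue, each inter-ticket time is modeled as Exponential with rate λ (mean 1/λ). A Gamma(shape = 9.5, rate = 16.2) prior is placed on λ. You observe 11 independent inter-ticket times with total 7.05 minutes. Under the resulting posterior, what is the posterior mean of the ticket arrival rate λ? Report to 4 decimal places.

With a Gamma(shape α, rate β) prior on the exponential rate λ, the posterior after n observations with total T = Σxᵢ is Gamma(α+n, β+T).
Posterior: Gamma(9.5+11, 16.2+7.05) = Gamma(20.5, 23.25).
Posterior mean of λ = α/β = 20.5/23.25 = 0.8817.

0.8817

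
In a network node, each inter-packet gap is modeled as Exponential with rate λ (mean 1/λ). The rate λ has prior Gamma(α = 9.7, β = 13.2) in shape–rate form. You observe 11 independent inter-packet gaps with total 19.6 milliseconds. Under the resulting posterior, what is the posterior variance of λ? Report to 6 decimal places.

0.019241

With a Gamma(shape α, rate β) prior on the exponential rate λ, the posterior after n observations with total T = Σxᵢ is Gamma(α+n, β+T).
Posterior: Gamma(9.7+11, 13.2+19.6) = Gamma(20.7, 32.8).
Var = α/β² = 0.019241.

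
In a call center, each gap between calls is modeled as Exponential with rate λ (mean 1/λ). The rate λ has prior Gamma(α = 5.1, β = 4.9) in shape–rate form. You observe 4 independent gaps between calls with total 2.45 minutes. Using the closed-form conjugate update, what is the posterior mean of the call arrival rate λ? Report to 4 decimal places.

With a Gamma(shape α, rate β) prior on the exponential rate λ, the posterior after n observations with total T = Σxᵢ is Gamma(α+n, β+T).
Posterior: Gamma(5.1+4, 4.9+2.45) = Gamma(9.1, 7.35).
Posterior mean of λ = α/β = 9.1/7.35 = 1.2381.

1.2381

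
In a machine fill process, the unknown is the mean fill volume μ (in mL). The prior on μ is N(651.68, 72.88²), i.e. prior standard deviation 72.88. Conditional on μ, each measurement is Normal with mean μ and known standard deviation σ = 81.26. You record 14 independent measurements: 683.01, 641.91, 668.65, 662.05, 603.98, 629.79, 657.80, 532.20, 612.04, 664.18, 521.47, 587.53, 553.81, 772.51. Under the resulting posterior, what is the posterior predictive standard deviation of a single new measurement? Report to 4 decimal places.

For Normal data with known variance σ², a Normal(μ₀, σ₀²) prior on μ is conjugate. Posterior precision = 1/σ₀² + n/σ²; posterior mean is the precision-weighted average of μ₀ and x̄.
σ₀² = 72.88² = 5311.4944, σ² = 81.26² = 6603.1876; σ² + n·σ₀² = 6603.1876 + 14·5311.4944 = 80964.1092.
Posterior precision = 1/σ₀² + n/σ² = 1/5311.4944 + 14/6603.1876 = (σ² + n·σ₀²)/(σ₀²σ²) = 80964.1092/(5311.4944·6603.1876); posterior variance σₙ² = σ₀²σ²/(σ² + n·σ₀²) = 5311.4944·6603.1876/80964.1092 = 433.189401.
Predictive variance for one new observation = σₙ² + σ² = 5311.4944·6603.1876/80964.1092 + 6603.1876 = σ²·(σ₀² + 80964.1092)/80964.1092 = 6603.1876·86275.6036/80964.1092 = 7036.377001; SD = √(6603.1876·86275.6036/80964.1092) = 83.8831.

83.8831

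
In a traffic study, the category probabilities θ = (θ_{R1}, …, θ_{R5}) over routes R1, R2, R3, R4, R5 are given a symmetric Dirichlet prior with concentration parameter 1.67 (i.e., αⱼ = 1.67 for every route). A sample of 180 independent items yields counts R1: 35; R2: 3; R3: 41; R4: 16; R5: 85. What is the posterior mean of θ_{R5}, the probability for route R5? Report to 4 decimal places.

The Dirichlet prior is conjugate to the Multinomial likelihood: each posterior αⱼ = prior αⱼ + observed count nⱼ.
Posterior concentration: (36.67, 4.67, 42.67, 17.67, 86.67), total = 188.35.
E[θ_{R5}|data] = α_{R5}/Σα = 86.67/188.35 = 0.4602.

0.4602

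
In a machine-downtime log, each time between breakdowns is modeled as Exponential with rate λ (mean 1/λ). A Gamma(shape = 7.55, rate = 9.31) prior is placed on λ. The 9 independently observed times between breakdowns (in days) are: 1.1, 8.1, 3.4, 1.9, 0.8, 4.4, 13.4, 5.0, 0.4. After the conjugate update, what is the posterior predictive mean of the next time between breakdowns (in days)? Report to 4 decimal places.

With a Gamma(shape α, rate β) prior on the exponential rate λ, the posterior after n observations with total T = Σxᵢ is Gamma(α+n, β+T).
Sum of observations T = 38.5 days; n = 9.
Posterior: Gamma(7.55+9, 9.31+38.5) = Gamma(16.55, 47.81).
The predictive distribution for the next observation is Lomax; its mean is β/(α−1) = 47.81/15.55 = 3.0746.

3.0746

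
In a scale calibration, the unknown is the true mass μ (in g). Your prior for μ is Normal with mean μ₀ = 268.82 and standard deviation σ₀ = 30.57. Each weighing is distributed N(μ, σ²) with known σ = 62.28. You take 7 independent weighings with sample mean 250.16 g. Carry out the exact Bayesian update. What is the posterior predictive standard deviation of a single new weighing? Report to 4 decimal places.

For Normal data with known variance σ², a Normal(μ₀, σ₀²) prior on μ is conjugate. Posterior precision = 1/σ₀² + n/σ²; posterior mean is the precision-weighted average of μ₀ and x̄.
σ₀² = 30.57² = 934.5249, σ² = 62.28² = 3878.7984; σ² + n·σ₀² = 3878.7984 + 7·934.5249 = 10420.4727.
Posterior precision = 1/σ₀² + n/σ² = 1/934.5249 + 7/3878.7984 = (σ² + n·σ₀²)/(σ₀²σ²) = 10420.4727/(934.5249·3878.7984); posterior variance σₙ² = σ₀²σ²/(σ² + n·σ₀²) = 934.5249·3878.7984/10420.4727 = 347.856934.
Predictive variance for one new observation = σₙ² + σ² = 934.5249·3878.7984/10420.4727 + 3878.7984 = σ²·(σ₀² + 10420.4727)/10420.4727 = 3878.7984·11354.9976/10420.4727 = 4226.655334; SD = √(3878.7984·11354.9976/10420.4727) = 65.0127.

65.0127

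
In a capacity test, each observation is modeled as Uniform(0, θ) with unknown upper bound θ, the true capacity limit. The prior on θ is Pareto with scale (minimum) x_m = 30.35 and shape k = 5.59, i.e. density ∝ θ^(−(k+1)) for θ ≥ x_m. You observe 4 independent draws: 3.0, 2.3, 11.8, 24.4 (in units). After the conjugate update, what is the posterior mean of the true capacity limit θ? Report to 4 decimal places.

33.8832

A Pareto(scale x_m, shape k) prior on the upper bound θ of Uniform(0, θ) is conjugate: posterior is Pareto(max(x_m, max xᵢ), k + n).
Sample maximum = 24.4; prior scale x_m = 30.35 → posterior scale = max = 30.35.
Posterior shape = 5.59 + 4 = 9.59.
E[θ|data] = k·x_m/(k−1) = 9.59·30.35/8.59 = 33.8832.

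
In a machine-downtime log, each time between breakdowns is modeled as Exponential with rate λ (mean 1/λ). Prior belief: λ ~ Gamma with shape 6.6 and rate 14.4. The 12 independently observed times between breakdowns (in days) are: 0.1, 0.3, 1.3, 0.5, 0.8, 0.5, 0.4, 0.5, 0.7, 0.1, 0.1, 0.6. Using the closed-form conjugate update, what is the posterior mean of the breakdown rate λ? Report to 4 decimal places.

With a Gamma(shape α, rate β) prior on the exponential rate λ, the posterior after n observations with total T = Σxᵢ is Gamma(α+n, β+T).
Sum of observations T = 5.9 days; n = 12.
Posterior: Gamma(6.6+12, 14.4+5.9) = Gamma(18.6, 20.3).
Posterior mean of λ = α/β = 18.6/20.3 = 0.9163.

0.9163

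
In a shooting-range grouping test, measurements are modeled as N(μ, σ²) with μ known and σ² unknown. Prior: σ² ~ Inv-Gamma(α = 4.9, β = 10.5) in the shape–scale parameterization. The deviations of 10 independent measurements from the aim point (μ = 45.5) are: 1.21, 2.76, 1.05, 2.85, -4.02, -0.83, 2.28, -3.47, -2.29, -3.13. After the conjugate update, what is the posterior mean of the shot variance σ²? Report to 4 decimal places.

4.9683

With known mean μ and an Inverse-Gamma(α, β) prior on σ², the Normal likelihood is conjugate: posterior is Inv-Gamma(α + n/2, β + Σ(xᵢ−μ)²/2).
Σ(xᵢ−μ)² = (1.21)² + (2.76)² + (1.05)² + (2.85)² + (-4.02)² + (-0.83)² + (2.28)² + (-3.47)² + (-2.29)² + (-3.13)² = 67.4363.
Posterior: Inv-Gamma(4.9 + 10/2, 10.5 + 67.4363/2) = Inv-Gamma(9.90, 44.21815).
E[σ²|data] = β/(α−1) = 44.21815/8.90 = 4.9683.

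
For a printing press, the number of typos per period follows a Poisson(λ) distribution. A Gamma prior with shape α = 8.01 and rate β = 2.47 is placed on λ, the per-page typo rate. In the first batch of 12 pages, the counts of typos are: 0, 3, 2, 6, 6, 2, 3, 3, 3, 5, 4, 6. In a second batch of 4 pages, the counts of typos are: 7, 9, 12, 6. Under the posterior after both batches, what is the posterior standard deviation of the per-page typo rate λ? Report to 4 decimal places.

With a Gamma(shape α, rate β) prior, the Poisson likelihood is conjugate: the posterior is Gamma(α + ΣXᵢ, β + n).
Batch 1: sum of counts S = 43 over n = 12 pages.
After batch 1: Gamma(α+S, β+n) = Gamma(8.01+43, 2.47+12) = Gamma(51.01, 14.47).
Batch 2: sum of counts S = 34 over n = 4 pages.
After batch 2: Gamma(α+S, β+n) = Gamma(51.01+34, 14.47+4) = Gamma(85.01, 18.47).
SD = √α/β = √85.01/18.47 = 0.4992.

0.4992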